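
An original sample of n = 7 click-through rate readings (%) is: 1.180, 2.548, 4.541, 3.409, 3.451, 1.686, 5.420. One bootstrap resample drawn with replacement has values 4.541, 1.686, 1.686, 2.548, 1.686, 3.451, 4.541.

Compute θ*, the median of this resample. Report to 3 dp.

Sorted: 1.686, 1.686, 1.686, 2.548, 3.451, 4.541, 4.541
Median = middle value = 2.548

θ* = 2.548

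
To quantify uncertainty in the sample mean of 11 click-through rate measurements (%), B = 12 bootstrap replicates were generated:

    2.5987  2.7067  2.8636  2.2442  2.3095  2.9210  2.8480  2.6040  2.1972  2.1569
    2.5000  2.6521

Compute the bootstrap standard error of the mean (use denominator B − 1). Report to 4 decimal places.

SE* = 0.2693

Bootstrap SE is the standard deviation of the 12 replicate means.
Mean of replicates: (2.5987 + 2.7067 + 2.8636 + 2.2442 + 2.3095 + 2.9210 + 2.8480 + 2.6040 + 2.1972 + 2.1569 + 2.5000 + 2.6521) / 12 = 30.60190 / 12 = 2.55016
Sum of squared deviations: (+0.04854)² + (+0.15654)² + (+0.31344)² + (−0.30596)² + (−0.24066)² + (+0.37084)² + (+0.29784)² + (+0.05384)² + (−0.35296)² + (−0.39326)² + (−0.05016)² + (+0.10194)² = 0.79791
Variance = 0.79791 / 11 = 0.07254
SE* = √0.07254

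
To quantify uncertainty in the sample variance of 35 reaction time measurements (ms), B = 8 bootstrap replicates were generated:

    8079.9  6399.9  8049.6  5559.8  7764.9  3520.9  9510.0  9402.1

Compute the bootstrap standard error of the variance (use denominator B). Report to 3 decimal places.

Bootstrap SE is the standard deviation of the 8 replicate variances.
Mean of replicates: (8079.9 + 6399.9 + 8049.6 + 5559.8 + 7764.9 + 3520.9 + 9510.0 + 9402.1) / 8 = 58287.1000 / 8 = 7285.8875
Sum of squared deviations: (+794.0125)² + (−885.9875)² + (+763.7125)² + (−1726.0875)² + (+479.0125)² + (−3764.9875)² + (+2224.1125)² + (+2116.2125)² = 28807680.1487
Variance = 28807680.1487 / 8 = 3600960.0186
SE* = √3600960.0186

SE* = 1897.620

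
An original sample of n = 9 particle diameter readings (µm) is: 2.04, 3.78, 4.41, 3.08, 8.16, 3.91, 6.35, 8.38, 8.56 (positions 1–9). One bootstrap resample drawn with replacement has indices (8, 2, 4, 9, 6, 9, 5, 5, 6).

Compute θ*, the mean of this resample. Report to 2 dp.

θ* = 6.28

Resample values: 8.38, 3.78, 3.08, 8.56, 3.91, 8.56, 8.16, 8.16, 3.91.
Mean = (8.38 + 3.78 + 3.08 + 8.56 + 3.91 + 8.56 + 8.16 + 8.16 + 3.91) / 9 = 56.500 / 9 = 6.28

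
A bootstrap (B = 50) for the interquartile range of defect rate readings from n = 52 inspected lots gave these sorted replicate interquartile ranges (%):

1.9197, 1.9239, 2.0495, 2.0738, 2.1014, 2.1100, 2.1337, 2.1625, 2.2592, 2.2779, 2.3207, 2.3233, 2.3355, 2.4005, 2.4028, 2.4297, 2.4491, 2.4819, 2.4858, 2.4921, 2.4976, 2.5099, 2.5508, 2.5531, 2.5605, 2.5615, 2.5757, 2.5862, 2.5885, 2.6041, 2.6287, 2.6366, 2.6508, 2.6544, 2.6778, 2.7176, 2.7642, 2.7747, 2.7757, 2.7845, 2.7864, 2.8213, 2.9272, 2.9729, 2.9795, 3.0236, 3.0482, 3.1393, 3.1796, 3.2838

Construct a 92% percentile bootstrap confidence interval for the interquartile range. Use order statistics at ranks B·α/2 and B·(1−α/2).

α = 0.08; lower rank = 50 × 0.040 = 2; upper rank = 50 × 0.960 = 48.
The 2nd smallest replicate is 1.9239; the 48th is 3.1393.

(1.9239, 3.1393)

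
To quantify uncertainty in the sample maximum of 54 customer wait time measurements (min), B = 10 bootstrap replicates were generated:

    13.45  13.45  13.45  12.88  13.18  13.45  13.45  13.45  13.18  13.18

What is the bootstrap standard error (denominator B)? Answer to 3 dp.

Bootstrap SE is the standard deviation of the 10 replicate maximums.
Mean of replicates: (13.45 + 13.45 + 13.45 + 12.88 + 13.18 + 13.45 + 13.45 + 13.45 + 13.18 + 13.18) / 10 = 133.1200 / 10 = 13.3120
Sum of squared deviations: (+0.1380)² + (+0.1380)² + (+0.1380)² + (−0.4320)² + (−0.1320)² + (+0.1380)² + (+0.1380)² + (+0.1380)² + (−0.1320)² + (−0.1320)² = 0.3532
Variance = 0.3532 / 10 = 0.0353
SE* = √0.0353

SE* = 0.188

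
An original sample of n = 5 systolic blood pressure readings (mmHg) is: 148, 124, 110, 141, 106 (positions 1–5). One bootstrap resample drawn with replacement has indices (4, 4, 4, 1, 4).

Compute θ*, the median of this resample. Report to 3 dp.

Resample values: 141, 141, 141, 148, 141.
Sorted: 141, 141, 141, 141, 148
Median = middle value = 141.000

θ* = 141.000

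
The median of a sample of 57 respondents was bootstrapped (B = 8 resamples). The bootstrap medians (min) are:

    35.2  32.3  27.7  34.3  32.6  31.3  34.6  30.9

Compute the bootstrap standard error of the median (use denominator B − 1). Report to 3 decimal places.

Bootstrap SE is the standard deviation of the 8 replicate medians.
Mean of replicates: (35.2 + 32.3 + 27.7 + 34.3 + 32.6 + 31.3 + 34.6 + 30.9) / 8 = 258.9000 / 8 = 32.3625
Sum of squared deviations: (+2.8375)² + (−0.0625)² + (−4.6625)² + (+1.9375)² + (+0.2375)² + (−1.0625)² + (+2.2375)² + (−1.4625)² = 41.8788
Variance = 41.8788 / 7 = 5.9827
SE* = √5.9827

SE* = 2.446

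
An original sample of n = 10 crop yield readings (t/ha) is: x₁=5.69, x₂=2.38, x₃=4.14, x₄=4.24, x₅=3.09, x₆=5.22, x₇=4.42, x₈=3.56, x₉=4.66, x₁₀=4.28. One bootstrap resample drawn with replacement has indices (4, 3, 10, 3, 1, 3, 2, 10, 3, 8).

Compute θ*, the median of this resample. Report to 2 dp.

θ* = 4.14

Resample values: 4.24, 4.14, 4.28, 4.14, 5.69, 4.14, 2.38, 4.28, 4.14, 3.56.
Sorted: 2.38, 3.56, 4.14, 4.14, 4.14, 4.14, 4.24, 4.28, 4.28, 5.69
Median = average of the two middle values = 4.14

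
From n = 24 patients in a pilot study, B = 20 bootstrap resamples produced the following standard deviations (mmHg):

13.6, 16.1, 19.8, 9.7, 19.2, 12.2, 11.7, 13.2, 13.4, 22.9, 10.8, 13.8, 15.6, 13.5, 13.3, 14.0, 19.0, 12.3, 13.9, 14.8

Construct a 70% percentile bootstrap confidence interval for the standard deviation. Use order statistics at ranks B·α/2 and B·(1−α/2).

(11.7, 19.0)

Sorted replicates: 9.7, 10.8, 11.7, 12.2, 12.3, 13.2, 13.3, 13.4, 13.5, 13.6, 13.8, 13.9, 14.0, 14.8, 15.6, 16.1, 19.0, 19.2, 19.8, 22.9
α = 0.30; lower rank = 20 × 0.150 = 3; upper rank = 20 × 0.850 = 17.
The 3rd smallest replicate is 11.7; the 17th is 19.0.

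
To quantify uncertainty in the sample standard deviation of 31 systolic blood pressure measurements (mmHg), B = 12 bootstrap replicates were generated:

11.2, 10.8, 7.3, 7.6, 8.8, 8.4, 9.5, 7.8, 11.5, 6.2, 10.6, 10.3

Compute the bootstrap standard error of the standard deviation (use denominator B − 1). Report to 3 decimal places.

Bootstrap SE is the standard deviation of the 12 replicate standard deviations.
Mean of replicates: (11.2 + 10.8 + 7.3 + 7.6 + 8.8 + 8.4 + 9.5 + 7.8 + 11.5 + 6.2 + 10.6 + 10.3) / 12 = 110.0000 / 12 = 9.1667
Sum of squared deviations: (+2.0333)² + (+1.6333)² + (−1.8667)² + (−1.5667)² + (−0.3667)² + (−0.7667)² + (+0.3333)² + (−1.3667)² + (+2.3333)² + (−2.9667)² + (+1.4333)² + (+1.1333)² = 33.0267
Variance = 33.0267 / 11 = 3.0024
SE* = √3.0024

SE* = 1.733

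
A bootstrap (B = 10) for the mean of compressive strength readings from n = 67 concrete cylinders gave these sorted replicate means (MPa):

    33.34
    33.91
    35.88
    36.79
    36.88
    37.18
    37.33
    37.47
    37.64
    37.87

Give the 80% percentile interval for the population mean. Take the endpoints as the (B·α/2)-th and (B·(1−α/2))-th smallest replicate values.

(33.34, 37.64)

α = 0.20; lower rank = 10 × 0.100 = 1; upper rank = 10 × 0.900 = 9.
The 1st smallest replicate is 33.34; the 9th is 37.64.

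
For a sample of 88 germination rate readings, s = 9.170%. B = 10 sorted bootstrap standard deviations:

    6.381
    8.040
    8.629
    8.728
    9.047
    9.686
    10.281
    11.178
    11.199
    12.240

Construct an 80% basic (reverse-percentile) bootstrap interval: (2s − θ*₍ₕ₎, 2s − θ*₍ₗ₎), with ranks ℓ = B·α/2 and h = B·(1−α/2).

(7.141, 11.959)

Percentile endpoints at ranks 1 and 9: θ*₍1₎ = 6.381, θ*₍9₎ = 11.199.
Basic interval reflects these around s:
  lower = 2 × 9.170 − 11.199 = 7.141
  upper = 2 × 9.170 − 6.381 = 11.959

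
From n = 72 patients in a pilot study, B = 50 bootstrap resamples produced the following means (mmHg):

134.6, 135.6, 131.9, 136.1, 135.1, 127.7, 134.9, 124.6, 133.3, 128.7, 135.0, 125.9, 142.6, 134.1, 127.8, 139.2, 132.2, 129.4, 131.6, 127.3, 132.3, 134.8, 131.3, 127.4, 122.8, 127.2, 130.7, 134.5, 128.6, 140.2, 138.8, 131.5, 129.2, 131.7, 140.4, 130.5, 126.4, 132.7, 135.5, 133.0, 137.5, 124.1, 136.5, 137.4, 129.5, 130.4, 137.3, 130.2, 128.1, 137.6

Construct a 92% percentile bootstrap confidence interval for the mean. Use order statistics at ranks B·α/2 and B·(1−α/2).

(124.1, 140.2)

Sorted replicates: 122.8, 124.1, 124.6, 125.9, 126.4, 127.2, 127.3, 127.4, 127.7, 127.8, 128.1, 128.6, 128.7, 129.2, 129.4, 129.5, 130.2, 130.4, 130.5, 130.7, 131.3, 131.5, 131.6, 131.7, 131.9, 132.2, 132.3, 132.7, 133.0, 133.3, 134.1, 134.5, 134.6, 134.8, 134.9, 135.0, 135.1, 135.5, 135.6, 136.1, 136.5, 137.3, 137.4, 137.5, 137.6, 138.8, 139.2, 140.2, 140.4, 142.6
α = 0.08; lower rank = 50 × 0.040 = 2; upper rank = 50 × 0.960 = 48.
The 2nd smallest replicate is 124.1; the 48th is 140.2.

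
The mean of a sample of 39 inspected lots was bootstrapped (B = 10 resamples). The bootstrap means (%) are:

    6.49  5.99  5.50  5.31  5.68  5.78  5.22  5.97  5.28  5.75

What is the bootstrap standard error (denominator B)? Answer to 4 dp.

SE* = 0.3727

Bootstrap SE is the standard deviation of the 10 replicate means.
Mean of replicates: (6.49 + 5.99 + 5.50 + 5.31 + 5.68 + 5.78 + 5.22 + 5.97 + 5.28 + 5.75) / 10 = 56.97000 / 10 = 5.69700
Sum of squared deviations: (+0.79300)² + (+0.29300)² + (−0.19700)² + (−0.38700)² + (−0.01700)² + (+0.08300)² + (−0.47700)² + (+0.27300)² + (−0.41700)² + (+0.05300)² = 1.38921
Variance = 1.38921 / 10 = 0.13892
SE* = √0.13892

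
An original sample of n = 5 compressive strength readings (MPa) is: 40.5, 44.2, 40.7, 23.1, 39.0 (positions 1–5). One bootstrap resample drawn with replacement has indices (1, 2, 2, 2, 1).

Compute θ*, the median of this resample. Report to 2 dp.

θ* = 44.20

Resample values: 40.5, 44.2, 44.2, 44.2, 40.5.
Sorted: 40.5, 40.5, 44.2, 44.2, 44.2
Median = middle value = 44.20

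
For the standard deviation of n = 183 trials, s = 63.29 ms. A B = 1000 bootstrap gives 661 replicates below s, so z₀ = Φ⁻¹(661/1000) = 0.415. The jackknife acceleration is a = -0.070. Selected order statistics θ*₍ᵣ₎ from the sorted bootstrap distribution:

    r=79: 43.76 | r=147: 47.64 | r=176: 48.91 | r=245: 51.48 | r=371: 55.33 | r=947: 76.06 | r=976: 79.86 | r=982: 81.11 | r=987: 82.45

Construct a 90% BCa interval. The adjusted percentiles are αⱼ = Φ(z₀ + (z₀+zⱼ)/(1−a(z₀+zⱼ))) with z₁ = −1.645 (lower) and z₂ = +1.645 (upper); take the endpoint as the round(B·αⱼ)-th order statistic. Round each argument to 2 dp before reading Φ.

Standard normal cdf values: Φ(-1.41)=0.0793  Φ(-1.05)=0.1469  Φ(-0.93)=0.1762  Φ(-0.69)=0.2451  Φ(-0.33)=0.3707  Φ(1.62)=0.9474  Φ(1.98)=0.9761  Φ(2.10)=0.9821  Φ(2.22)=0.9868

(48.91, 82.45)

Lower: z₀ + z₁ = 0.415 + (-1.645) = -1.230; 1 − a(z₀+z₁) = 1 − (-0.070)(-1.230) = 0.9139; argument = 0.415 + (-1.230)/0.9139 = -0.9309 → -0.93.
α₁ = Φ(-0.93) = 0.1762; rank = round(1000 × 0.1762) = 176; θ*₍176₎ = 48.91.
Upper: z₀ + z₂ = 2.060; 1 − a(z₀+z₂) = 1.1442; argument = 2.2154 → 2.22; α₂ = 0.9868; rank = 987; θ*₍987₎ = 82.45.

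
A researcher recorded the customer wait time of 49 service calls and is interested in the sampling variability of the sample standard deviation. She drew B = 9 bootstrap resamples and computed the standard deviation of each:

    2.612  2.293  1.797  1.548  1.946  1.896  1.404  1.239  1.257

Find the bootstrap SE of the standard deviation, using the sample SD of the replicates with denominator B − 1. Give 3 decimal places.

SE* = 0.469

Bootstrap SE is the standard deviation of the 9 replicate standard deviations.
Mean of replicates: (2.612 + 2.293 + 1.797 + 1.548 + 1.946 + 1.896 + 1.404 + 1.239 + 1.257) / 9 = 15.9920 / 9 = 1.7769
Sum of squared deviations: (+0.8351)² + (+0.5161)² + (+0.0201)² + (−0.2289)² + (+0.1691)² + (+0.1191)² + (−0.3729)² + (−0.5379)² + (−0.5199)² = 1.7580
Variance = 1.7580 / 8 = 0.2198
SE* = √0.2198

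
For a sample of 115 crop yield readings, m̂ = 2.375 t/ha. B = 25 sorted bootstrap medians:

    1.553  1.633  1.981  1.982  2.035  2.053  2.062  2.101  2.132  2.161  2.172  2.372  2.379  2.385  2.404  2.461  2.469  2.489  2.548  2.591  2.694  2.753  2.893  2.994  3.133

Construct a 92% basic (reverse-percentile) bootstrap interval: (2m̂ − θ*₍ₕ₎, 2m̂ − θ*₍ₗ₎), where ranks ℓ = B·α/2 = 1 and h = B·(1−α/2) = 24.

Percentile endpoints at ranks 1 and 24: θ*₍1₎ = 1.553, θ*₍24₎ = 2.994.
Basic interval reflects these around m̂:
  lower = 2 × 2.375 − 2.994 = 1.756
  upper = 2 × 2.375 − 1.553 = 3.197

(1.756, 3.197)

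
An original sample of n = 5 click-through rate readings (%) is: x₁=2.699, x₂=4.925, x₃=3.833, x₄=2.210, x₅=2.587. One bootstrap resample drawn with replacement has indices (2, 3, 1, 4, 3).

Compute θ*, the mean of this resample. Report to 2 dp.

θ* = 3.50

Resample values: 4.925, 3.833, 2.699, 2.210, 3.833.
Mean = (4.925 + 3.833 + 2.699 + 2.210 + 3.833) / 5 = 17.5000 / 5 = 3.50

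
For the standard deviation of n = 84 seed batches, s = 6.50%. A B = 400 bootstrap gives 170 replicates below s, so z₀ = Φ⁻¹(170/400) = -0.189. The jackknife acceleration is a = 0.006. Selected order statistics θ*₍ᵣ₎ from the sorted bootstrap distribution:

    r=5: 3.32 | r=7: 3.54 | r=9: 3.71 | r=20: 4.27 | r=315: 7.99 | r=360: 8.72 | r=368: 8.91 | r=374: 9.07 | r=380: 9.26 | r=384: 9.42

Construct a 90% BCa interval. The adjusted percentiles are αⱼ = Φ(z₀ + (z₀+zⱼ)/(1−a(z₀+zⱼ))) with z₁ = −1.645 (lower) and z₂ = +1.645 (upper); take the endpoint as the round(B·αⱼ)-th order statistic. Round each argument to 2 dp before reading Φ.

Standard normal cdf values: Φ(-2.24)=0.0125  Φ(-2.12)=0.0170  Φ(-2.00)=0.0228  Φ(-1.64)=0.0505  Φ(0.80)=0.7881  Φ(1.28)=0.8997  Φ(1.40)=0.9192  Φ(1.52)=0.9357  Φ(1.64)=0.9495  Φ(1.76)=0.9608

Lower: z₀ + z₁ = -0.189 + (-1.645) = -1.834; 1 − a(z₀+z₁) = 1 − (0.006)(-1.834) = 1.0110; argument = -0.189 + (-1.834)/1.0110 = -2.0030 → -2.00.
α₁ = Φ(-2.00) = 0.0228; rank = round(400 × 0.0228) = 9; θ*₍9₎ = 3.71.
Upper: z₀ + z₂ = 1.456; 1 − a(z₀+z₂) = 0.9913; argument = 1.2798 → 1.28; α₂ = 0.8997; rank = 360; θ*₍360₎ = 8.72.

(3.71, 8.72)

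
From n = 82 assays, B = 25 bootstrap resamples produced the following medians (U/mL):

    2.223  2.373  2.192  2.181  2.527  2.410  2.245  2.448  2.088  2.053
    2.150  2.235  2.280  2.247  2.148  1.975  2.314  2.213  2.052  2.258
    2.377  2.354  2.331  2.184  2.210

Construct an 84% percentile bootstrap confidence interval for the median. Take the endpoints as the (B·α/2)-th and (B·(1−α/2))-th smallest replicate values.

Sorted replicates: 1.975, 2.052, 2.053, 2.088, 2.148, 2.150, 2.181, 2.184, 2.192, 2.210, 2.213, 2.223, 2.235, 2.245, 2.247, 2.258, 2.280, 2.314, 2.331, 2.354, 2.373, 2.377, 2.410, 2.448, 2.527
α = 0.16; lower rank = 25 × 0.080 = 2; upper rank = 25 × 0.920 = 23.
The 2nd smallest replicate is 2.052; the 23rd is 2.410.

(2.052, 2.410)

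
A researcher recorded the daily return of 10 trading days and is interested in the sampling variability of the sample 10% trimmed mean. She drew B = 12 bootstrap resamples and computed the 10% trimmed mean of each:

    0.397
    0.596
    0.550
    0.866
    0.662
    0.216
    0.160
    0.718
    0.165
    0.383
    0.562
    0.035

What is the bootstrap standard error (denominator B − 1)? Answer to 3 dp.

SE* = 0.258

Bootstrap SE is the standard deviation of the 12 replicate 10% trimmed means.
Mean of replicates: (0.397 + 0.596 + 0.550 + 0.866 + 0.662 + 0.216 + 0.160 + 0.718 + 0.165 + 0.383 + 0.562 + 0.035) / 12 = 5.3100 / 12 = 0.4425
Sum of squared deviations: (−0.0455)² + (+0.1535)² + (+0.1075)² + (+0.4235)² + (+0.2195)² + (−0.2265)² + (−0.2825)² + (+0.2755)² + (−0.2775)² + (−0.0595)² + (+0.1195)² + (−0.4075)² = 0.7326
Variance = 0.7326 / 11 = 0.0666
SE* = √0.0666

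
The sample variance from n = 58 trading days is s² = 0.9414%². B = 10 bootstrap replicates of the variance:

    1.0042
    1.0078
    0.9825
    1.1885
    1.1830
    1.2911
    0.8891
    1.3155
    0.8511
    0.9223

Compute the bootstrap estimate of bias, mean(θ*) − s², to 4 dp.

mean(θ*) = (1.0042 + 1.0078 + 0.9825 + 1.1885 + 1.1830 + 1.2911 + 0.8891 + 1.3155 + 0.8511 + 0.9223) / 10 = 1.06351
bias = 1.06351 − 0.9414

bias = +0.1221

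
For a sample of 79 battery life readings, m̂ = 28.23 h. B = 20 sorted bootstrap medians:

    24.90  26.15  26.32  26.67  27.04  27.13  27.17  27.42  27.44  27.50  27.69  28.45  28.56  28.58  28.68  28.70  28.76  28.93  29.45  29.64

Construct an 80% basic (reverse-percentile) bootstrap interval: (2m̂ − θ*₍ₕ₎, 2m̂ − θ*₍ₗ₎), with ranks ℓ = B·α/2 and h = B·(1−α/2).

(27.53, 30.31)

Percentile endpoints at ranks 2 and 18: θ*₍2₎ = 26.15, θ*₍18₎ = 28.93.
Basic interval reflects these around m̂:
  lower = 2 × 28.23 − 28.93 = 27.53
  upper = 2 × 28.23 − 26.15 = 30.31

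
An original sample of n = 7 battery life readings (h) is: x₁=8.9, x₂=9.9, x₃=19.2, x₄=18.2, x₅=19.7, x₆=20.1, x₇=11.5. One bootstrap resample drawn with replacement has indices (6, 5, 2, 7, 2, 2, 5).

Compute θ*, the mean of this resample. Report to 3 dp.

θ* = 14.386

Resample values: 20.1, 19.7, 9.9, 11.5, 9.9, 9.9, 19.7.
Mean = (20.1 + 19.7 + 9.9 + 11.5 + 9.9 + 9.9 + 19.7) / 7 = 100.70 / 7 = 14.386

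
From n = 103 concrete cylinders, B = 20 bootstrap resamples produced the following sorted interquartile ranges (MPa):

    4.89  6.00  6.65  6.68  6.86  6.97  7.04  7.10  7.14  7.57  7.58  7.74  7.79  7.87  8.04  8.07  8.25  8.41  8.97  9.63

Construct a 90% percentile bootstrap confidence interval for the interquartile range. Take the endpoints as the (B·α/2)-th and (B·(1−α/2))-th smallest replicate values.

α = 0.10; lower rank = 20 × 0.050 = 1; upper rank = 20 × 0.950 = 19.
The 1st smallest replicate is 4.89; the 19th is 8.97.

(4.89, 8.97)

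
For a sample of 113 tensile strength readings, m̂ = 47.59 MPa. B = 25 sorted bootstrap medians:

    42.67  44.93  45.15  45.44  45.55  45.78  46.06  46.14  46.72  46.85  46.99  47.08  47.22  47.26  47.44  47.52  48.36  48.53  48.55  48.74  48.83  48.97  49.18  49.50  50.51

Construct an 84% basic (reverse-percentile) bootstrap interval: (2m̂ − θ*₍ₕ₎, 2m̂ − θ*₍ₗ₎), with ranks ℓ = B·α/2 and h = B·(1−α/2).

Percentile endpoints at ranks 2 and 23: θ*₍2₎ = 44.93, θ*₍23₎ = 49.18.
Basic interval reflects these around m̂:
  lower = 2 × 47.59 − 49.18 = 46.00
  upper = 2 × 47.59 − 44.93 = 50.25

(46.00, 50.25)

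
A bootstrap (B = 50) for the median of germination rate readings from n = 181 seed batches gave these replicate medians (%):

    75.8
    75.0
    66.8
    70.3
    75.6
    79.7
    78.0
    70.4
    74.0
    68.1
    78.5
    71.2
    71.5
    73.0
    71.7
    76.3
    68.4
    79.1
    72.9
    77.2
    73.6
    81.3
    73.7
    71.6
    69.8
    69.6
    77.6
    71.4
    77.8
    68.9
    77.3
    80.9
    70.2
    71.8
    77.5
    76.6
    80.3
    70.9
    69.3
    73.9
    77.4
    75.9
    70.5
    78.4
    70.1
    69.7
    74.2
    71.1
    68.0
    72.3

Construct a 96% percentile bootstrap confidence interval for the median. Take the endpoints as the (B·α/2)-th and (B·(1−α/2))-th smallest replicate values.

(66.8, 80.9)

Sorted replicates: 66.8, 68.0, 68.1, 68.4, 68.9, 69.3, 69.6, 69.7, 69.8, 70.1, 70.2, 70.3, 70.4, 70.5, 70.9, 71.1, 71.2, 71.4, 71.5, 71.6, 71.7, 71.8, 72.3, 72.9, 73.0, 73.6, 73.7, 73.9, 74.0, 74.2, 75.0, 75.6, 75.8, 75.9, 76.3, 76.6, 77.2, 77.3, 77.4, 77.5, 77.6, 77.8, 78.0, 78.4, 78.5, 79.1, 79.7, 80.3, 80.9, 81.3
α = 0.04; lower rank = 50 × 0.020 = 1; upper rank = 50 × 0.980 = 49.
The 1st smallest replicate is 66.8; the 49th is 80.9.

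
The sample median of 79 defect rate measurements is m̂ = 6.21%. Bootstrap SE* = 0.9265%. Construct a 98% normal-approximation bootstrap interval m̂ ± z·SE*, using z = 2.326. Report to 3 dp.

Margin = 2.326 × 0.9265 = 2.1550
Interval: 6.21 ± 2.1550

(4.055, 8.365)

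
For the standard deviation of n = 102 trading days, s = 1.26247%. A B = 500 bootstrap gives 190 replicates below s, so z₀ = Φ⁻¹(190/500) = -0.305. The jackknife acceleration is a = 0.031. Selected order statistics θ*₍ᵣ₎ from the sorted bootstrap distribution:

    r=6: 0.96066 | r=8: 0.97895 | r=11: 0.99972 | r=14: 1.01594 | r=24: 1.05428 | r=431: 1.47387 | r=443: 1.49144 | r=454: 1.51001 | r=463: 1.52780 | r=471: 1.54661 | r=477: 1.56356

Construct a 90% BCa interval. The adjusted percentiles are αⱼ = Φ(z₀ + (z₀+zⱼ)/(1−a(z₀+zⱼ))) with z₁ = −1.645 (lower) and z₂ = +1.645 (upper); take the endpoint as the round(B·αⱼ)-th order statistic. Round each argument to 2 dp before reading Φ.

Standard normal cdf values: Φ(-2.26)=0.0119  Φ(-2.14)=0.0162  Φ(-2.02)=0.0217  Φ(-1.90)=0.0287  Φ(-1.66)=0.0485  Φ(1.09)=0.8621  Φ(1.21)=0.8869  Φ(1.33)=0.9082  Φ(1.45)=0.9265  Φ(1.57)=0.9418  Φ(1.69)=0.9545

(0.97895, 1.47387)

Lower: z₀ + z₁ = -0.305 + (-1.645) = -1.950; 1 − a(z₀+z₁) = 1 − (0.031)(-1.950) = 1.0604; argument = -0.305 + (-1.950)/1.0604 = -2.1438 → -2.14.
α₁ = Φ(-2.14) = 0.0162; rank = round(500 × 0.0162) = 8; θ*₍8₎ = 0.97895.
Upper: z₀ + z₂ = 1.340; 1 − a(z₀+z₂) = 0.9585; argument = 1.0931 → 1.09; α₂ = 0.8621; rank = 431; θ*₍431₎ = 1.47387.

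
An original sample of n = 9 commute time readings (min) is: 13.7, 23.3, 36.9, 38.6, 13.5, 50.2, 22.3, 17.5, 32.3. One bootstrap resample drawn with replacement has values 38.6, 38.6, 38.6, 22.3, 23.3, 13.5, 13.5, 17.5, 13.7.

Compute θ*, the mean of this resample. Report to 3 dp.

θ* = 24.400

Mean = (38.6 + 38.6 + 38.6 + 22.3 + 23.3 + 13.5 + 13.5 + 17.5 + 13.7) / 9 = 219.60 / 9 = 24.400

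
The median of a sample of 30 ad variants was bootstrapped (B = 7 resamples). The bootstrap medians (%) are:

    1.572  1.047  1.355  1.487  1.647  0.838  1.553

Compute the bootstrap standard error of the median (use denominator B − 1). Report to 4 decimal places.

Bootstrap SE is the standard deviation of the 7 replicate medians.
Mean of replicates: (1.572 + 1.047 + 1.355 + 1.487 + 1.647 + 0.838 + 1.553) / 7 = 9.49900 / 7 = 1.35700
Sum of squared deviations: (+0.21500)² + (−0.31000)² + (−0.00200)² + (+0.13000)² + (+0.29000)² + (−0.51900)² + (+0.19600)² = 0.55111
Variance = 0.55111 / 6 = 0.09185
SE* = √0.09185

SE* = 0.3031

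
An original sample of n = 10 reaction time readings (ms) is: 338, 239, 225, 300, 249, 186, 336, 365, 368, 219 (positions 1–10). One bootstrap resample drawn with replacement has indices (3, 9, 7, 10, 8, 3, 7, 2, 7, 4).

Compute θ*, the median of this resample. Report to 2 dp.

θ* = 318.00

Resample values: 225, 368, 336, 219, 365, 225, 336, 239, 336, 300.
Sorted: 219, 225, 225, 239, 300, 336, 336, 336, 365, 368
Median = average of the two middle values = 318.00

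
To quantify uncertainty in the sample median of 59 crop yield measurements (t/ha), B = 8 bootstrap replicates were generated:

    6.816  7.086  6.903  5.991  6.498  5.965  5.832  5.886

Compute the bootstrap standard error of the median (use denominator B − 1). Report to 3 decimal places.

Bootstrap SE is the standard deviation of the 8 replicate medians.
Mean of replicates: (6.816 + 7.086 + 6.903 + 5.991 + 6.498 + 5.965 + 5.832 + 5.886) / 8 = 50.9770 / 8 = 6.3721
Sum of squared deviations: (+0.4439)² + (+0.7139)² + (+0.5309)² + (−0.3811)² + (+0.1259)² + (−0.4071)² + (−0.5401)² + (−0.4861)² = 1.8434
Variance = 1.8434 / 7 = 0.2633
SE* = √0.2633

SE* = 0.513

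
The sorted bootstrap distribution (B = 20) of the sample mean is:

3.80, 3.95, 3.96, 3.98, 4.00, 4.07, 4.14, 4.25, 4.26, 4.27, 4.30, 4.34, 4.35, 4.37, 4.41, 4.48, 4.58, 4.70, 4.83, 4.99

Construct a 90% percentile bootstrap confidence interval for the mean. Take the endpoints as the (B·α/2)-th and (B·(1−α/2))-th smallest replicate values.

(3.80, 4.83)

α = 0.10; lower rank = 20 × 0.050 = 1; upper rank = 20 × 0.950 = 19.
The 1st smallest replicate is 3.80; the 19th is 4.83.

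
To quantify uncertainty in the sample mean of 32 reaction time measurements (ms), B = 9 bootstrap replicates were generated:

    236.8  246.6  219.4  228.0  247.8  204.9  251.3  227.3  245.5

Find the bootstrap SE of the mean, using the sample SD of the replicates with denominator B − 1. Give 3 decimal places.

SE* = 15.529

Bootstrap SE is the standard deviation of the 9 replicate means.
Mean of replicates: (236.8 + 246.6 + 219.4 + 228.0 + 247.8 + 204.9 + 251.3 + 227.3 + 245.5) / 9 = 2107.6000 / 9 = 234.1778
Sum of squared deviations: (+2.6222)² + (+12.4222)² + (−14.7778)² + (−6.1778)² + (+13.6222)² + (−29.2778)² + (+17.1222)² + (−6.8778)² + (+11.3222)² = 1929.1556
Variance = 1929.1556 / 8 = 241.1444
SE* = √241.1444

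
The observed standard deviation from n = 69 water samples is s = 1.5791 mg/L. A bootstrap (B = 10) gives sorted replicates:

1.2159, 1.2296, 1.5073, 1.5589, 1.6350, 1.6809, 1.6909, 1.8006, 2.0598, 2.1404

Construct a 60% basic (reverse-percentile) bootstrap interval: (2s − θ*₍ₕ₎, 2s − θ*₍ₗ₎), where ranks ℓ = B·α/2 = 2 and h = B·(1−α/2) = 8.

Percentile endpoints at ranks 2 and 8: θ*₍2₎ = 1.2296, θ*₍8₎ = 1.8006.
Basic interval reflects these around s:
  lower = 2 × 1.5791 − 1.8006 = 1.3576
  upper = 2 × 1.5791 − 1.2296 = 1.9286

(1.3576, 1.9286)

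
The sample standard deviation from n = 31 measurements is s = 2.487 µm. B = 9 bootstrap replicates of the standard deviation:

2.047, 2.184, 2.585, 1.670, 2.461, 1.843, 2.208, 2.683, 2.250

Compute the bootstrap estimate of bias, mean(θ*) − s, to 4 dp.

bias = −0.2724

mean(θ*) = (2.047 + 2.184 + 2.585 + 1.670 + 2.461 + 1.843 + 2.208 + 2.683 + 2.250) / 9 = 2.21456
bias = 2.21456 − 2.487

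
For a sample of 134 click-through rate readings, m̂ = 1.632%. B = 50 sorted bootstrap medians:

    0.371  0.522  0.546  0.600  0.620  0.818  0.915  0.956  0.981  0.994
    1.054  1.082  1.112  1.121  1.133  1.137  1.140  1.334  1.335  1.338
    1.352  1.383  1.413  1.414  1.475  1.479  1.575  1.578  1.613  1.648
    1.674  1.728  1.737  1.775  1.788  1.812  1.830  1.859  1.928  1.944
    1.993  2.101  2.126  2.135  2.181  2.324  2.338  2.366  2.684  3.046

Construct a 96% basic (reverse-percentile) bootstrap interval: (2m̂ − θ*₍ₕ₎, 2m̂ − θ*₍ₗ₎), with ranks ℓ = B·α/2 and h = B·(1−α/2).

(0.580, 2.893)

Percentile endpoints at ranks 1 and 49: θ*₍1₎ = 0.371, θ*₍49₎ = 2.684.
Basic interval reflects these around m̂:
  lower = 2 × 1.632 − 2.684 = 0.580
  upper = 2 × 1.632 − 0.371 = 2.893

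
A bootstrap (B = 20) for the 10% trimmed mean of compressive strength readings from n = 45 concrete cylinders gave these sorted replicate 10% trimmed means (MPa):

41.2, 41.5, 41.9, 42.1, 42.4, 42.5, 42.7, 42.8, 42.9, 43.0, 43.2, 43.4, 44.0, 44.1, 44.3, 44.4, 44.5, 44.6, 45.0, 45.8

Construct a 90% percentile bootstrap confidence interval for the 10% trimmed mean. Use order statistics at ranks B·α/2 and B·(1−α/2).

α = 0.10; lower rank = 20 × 0.050 = 1; upper rank = 20 × 0.950 = 19.
The 1st smallest replicate is 41.2; the 19th is 45.0.

(41.2, 45.0)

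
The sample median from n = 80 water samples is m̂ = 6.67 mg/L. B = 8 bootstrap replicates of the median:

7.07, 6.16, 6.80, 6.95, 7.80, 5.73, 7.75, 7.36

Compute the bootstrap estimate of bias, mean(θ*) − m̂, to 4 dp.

mean(θ*) = (7.07 + 6.16 + 6.80 + 6.95 + 7.80 + 5.73 + 7.75 + 7.36) / 8 = 6.95250
bias = 6.95250 − 6.67

bias = +0.2825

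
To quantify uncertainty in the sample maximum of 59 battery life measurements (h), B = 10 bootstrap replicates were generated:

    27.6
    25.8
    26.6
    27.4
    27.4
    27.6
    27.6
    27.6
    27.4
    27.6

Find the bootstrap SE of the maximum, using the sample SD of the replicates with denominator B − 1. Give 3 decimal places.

Bootstrap SE is the standard deviation of the 10 replicate maximums.
Mean of replicates: (27.6 + 25.8 + 26.6 + 27.4 + 27.4 + 27.6 + 27.6 + 27.6 + 27.4 + 27.6) / 10 = 272.6000 / 10 = 27.2600
Sum of squared deviations: (+0.3400)² + (−1.4600)² + (−0.6600)² + (+0.1400)² + (+0.1400)² + (+0.3400)² + (+0.3400)² + (+0.3400)² + (+0.1400)² + (+0.3400)² = 3.2040
Variance = 3.2040 / 9 = 0.3560
SE* = √0.3560

SE* = 0.597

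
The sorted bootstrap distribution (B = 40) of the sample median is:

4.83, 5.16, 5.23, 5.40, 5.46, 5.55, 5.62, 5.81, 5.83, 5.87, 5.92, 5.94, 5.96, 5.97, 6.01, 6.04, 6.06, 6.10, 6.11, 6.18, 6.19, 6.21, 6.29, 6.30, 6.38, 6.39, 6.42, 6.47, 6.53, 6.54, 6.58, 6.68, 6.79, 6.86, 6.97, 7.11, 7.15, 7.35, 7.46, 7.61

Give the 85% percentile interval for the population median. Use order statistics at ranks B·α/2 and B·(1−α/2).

α = 0.15; lower rank = 40 × 0.075 = 3; upper rank = 40 × 0.925 = 37.
The 3rd smallest replicate is 5.23; the 37th is 7.15.

(5.23, 7.15)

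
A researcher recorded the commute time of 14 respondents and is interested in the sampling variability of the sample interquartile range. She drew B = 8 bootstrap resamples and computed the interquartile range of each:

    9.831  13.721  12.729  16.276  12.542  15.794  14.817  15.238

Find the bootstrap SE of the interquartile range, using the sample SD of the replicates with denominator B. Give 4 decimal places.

SE* = 1.9893

Bootstrap SE is the standard deviation of the 8 replicate interquartile ranges.
Mean of replicates: (9.831 + 13.721 + 12.729 + 16.276 + 12.542 + 15.794 + 14.817 + 15.238) / 8 = 110.94800 / 8 = 13.86850
Sum of squared deviations: (−4.03750)² + (−0.14750)² + (−1.13950)² + (+2.40750)² + (−1.32650)² + (+1.92550)² + (+0.94850)² + (+1.36950)² = 31.66001
Variance = 31.66001 / 8 = 3.95750
SE* = √3.95750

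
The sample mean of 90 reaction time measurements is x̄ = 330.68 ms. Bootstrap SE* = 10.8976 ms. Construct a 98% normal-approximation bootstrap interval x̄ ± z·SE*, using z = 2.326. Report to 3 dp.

Margin = 2.326 × 10.8976 = 25.3478
Interval: 330.68 ± 25.3478

(305.332, 356.028)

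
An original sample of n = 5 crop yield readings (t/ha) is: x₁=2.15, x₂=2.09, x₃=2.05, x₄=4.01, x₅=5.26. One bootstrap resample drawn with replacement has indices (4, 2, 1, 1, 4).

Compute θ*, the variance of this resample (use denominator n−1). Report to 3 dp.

Resample values: 4.01, 2.09, 2.15, 2.15, 4.01.
Mean = 2.8820; sum of squared deviations = 4.2437
s² = 4.2437 / 4 = 1.0609

θ* = 1.061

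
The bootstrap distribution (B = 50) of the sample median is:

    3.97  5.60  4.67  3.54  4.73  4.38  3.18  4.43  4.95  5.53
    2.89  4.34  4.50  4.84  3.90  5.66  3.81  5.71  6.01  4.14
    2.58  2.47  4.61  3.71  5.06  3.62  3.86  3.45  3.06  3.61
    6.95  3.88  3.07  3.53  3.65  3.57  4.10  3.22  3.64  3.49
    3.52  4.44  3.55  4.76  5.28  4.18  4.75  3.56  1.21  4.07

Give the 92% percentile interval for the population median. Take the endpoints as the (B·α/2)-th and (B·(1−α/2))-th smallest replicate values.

(2.47, 5.71)

Sorted replicates: 1.21, 2.47, 2.58, 2.89, 3.06, 3.07, 3.18, 3.22, 3.45, 3.49, 3.52, 3.53, 3.54, 3.55, 3.56, 3.57, 3.61, 3.62, 3.64, 3.65, 3.71, 3.81, 3.86, 3.88, 3.90, 3.97, 4.07, 4.10, 4.14, 4.18, 4.34, 4.38, 4.43, 4.44, 4.50, 4.61, 4.67, 4.73, 4.75, 4.76, 4.84, 4.95, 5.06, 5.28, 5.53, 5.60, 5.66, 5.71, 6.01, 6.95
α = 0.08; lower rank = 50 × 0.040 = 2; upper rank = 50 × 0.960 = 48.
The 2nd smallest replicate is 2.47; the 48th is 5.71.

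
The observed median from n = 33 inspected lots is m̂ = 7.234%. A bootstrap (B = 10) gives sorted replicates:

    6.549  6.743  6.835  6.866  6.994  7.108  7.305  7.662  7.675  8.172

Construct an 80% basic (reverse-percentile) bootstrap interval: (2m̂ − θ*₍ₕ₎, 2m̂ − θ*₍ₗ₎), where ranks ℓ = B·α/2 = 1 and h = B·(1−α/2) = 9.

(6.793, 7.919)

Percentile endpoints at ranks 1 and 9: θ*₍1₎ = 6.549, θ*₍9₎ = 7.675.
Basic interval reflects these around m̂:
  lower = 2 × 7.234 − 7.675 = 6.793
  upper = 2 × 7.234 − 6.549 = 7.919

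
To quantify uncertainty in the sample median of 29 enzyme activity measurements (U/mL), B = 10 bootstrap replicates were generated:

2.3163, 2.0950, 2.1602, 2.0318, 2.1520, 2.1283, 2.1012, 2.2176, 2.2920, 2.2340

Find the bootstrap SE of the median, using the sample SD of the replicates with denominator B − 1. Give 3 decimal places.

Bootstrap SE is the standard deviation of the 10 replicate medians.
Mean of replicates: (2.3163 + 2.0950 + 2.1602 + 2.0318 + 2.1520 + 2.1283 + 2.1012 + 2.2176 + 2.2920 + 2.2340) / 10 = 21.72840 / 10 = 2.17284
Sum of squared deviations: (+0.14346)² + (−0.07784)² + (−0.01264)² + (−0.14104)² + (−0.02084)² + (−0.04454)² + (−0.07164)² + (+0.04476)² + (+0.11916)² + (+0.06116)² = 0.07419
Variance = 0.07419 / 9 = 0.00824
SE* = √0.00824

SE* = 0.091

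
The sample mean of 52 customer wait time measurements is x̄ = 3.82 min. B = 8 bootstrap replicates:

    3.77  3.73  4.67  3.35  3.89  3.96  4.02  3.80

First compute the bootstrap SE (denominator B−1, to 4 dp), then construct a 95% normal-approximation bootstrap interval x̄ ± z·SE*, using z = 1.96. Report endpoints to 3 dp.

Mean of replicates = 3.8987; sum of squared deviations = 0.9693; SE* = √(0.9693/7) = 0.3721
Margin = 1.96 × 0.3721 = 0.7293
Interval: 3.82 ± 0.7293

(3.091, 4.549)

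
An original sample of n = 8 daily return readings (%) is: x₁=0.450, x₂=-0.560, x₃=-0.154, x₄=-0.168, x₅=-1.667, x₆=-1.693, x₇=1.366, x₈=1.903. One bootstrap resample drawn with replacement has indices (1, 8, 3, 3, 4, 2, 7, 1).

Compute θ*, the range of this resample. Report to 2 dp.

θ* = 2.46

Resample values: 0.450, 1.903, -0.154, -0.154, -0.168, -0.560, 1.366, 0.450.
Range = 1.903 − -0.560 = 2.46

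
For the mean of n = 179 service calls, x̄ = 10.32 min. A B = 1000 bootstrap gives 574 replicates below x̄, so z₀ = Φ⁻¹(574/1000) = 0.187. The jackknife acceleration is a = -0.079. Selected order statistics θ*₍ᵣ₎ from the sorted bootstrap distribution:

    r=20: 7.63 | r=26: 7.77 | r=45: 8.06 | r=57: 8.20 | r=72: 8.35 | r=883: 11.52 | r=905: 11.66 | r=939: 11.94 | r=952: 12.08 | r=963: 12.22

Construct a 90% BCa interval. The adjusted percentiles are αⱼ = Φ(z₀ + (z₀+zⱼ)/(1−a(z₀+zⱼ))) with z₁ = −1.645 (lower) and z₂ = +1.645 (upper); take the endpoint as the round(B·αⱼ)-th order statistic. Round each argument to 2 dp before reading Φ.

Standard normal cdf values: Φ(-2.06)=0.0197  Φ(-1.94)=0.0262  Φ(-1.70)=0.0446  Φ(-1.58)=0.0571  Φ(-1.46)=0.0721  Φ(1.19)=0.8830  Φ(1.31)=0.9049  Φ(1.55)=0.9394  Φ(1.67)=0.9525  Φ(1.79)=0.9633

Lower: z₀ + z₁ = 0.187 + (-1.645) = -1.458; 1 − a(z₀+z₁) = 1 − (-0.079)(-1.458) = 0.8848; argument = 0.187 + (-1.458)/0.8848 = -1.4608 → -1.46.
α₁ = Φ(-1.46) = 0.0721; rank = round(1000 × 0.0721) = 72; θ*₍72₎ = 8.35.
Upper: z₀ + z₂ = 1.832; 1 − a(z₀+z₂) = 1.1447; argument = 1.7874 → 1.79; α₂ = 0.9633; rank = 963; θ*₍963₎ = 12.22.

(8.35, 12.22)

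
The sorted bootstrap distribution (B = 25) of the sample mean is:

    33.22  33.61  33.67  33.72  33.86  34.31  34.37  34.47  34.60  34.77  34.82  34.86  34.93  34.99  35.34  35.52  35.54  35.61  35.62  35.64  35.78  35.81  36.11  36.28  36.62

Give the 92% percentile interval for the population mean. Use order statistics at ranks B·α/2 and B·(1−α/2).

(33.22, 36.28)

α = 0.08; lower rank = 25 × 0.040 = 1; upper rank = 25 × 0.960 = 24.
The 1st smallest replicate is 33.22; the 24th is 36.28.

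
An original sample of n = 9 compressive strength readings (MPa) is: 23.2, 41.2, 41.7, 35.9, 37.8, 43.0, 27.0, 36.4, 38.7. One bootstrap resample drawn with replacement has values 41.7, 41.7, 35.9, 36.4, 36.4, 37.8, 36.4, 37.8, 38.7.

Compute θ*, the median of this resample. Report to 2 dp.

θ* = 37.80

Sorted: 35.9, 36.4, 36.4, 36.4, 37.8, 37.8, 38.7, 41.7, 41.7
Median = middle value = 37.80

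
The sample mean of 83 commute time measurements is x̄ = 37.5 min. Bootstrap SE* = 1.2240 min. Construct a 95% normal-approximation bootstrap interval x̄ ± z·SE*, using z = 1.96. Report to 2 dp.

Margin = 1.96 × 1.2240 = 2.399
Interval: 37.5 ± 2.399

(35.10, 39.90)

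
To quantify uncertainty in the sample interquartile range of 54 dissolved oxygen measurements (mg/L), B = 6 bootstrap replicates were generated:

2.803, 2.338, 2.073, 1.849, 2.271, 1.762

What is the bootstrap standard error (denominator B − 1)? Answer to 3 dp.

SE* = 0.379

Bootstrap SE is the standard deviation of the 6 replicate interquartile ranges.
Mean of replicates: (2.803 + 2.338 + 2.073 + 1.849 + 2.271 + 1.762) / 6 = 13.0960 / 6 = 2.1827
Sum of squared deviations: (+0.6203)² + (+0.1553)² + (−0.1097)² + (−0.3337)² + (+0.0883)² + (−0.4207)² = 0.7171
Variance = 0.7171 / 5 = 0.1434
SE* = √0.1434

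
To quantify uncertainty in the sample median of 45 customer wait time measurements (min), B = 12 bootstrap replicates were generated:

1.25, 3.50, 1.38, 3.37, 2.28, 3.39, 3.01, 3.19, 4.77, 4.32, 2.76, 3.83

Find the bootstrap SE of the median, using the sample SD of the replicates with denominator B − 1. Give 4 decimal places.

Bootstrap SE is the standard deviation of the 12 replicate medians.
Mean of replicates: (1.25 + 3.50 + 1.38 + 3.37 + 2.28 + 3.39 + 3.01 + 3.19 + 4.77 + 4.32 + 2.76 + 3.83) / 12 = 37.05000 / 12 = 3.08750
Sum of squared deviations: (−1.83750)² + (+0.41250)² + (−1.70750)² + (+0.28250)² + (−0.80750)² + (+0.30250)² + (−0.07750)² + (+0.10250)² + (+1.68250)² + (+1.23250)² + (−0.32750)² + (+0.74250)² = 12.31043
Variance = 12.31043 / 11 = 1.11913
SE* = √1.11913

SE* = 1.0579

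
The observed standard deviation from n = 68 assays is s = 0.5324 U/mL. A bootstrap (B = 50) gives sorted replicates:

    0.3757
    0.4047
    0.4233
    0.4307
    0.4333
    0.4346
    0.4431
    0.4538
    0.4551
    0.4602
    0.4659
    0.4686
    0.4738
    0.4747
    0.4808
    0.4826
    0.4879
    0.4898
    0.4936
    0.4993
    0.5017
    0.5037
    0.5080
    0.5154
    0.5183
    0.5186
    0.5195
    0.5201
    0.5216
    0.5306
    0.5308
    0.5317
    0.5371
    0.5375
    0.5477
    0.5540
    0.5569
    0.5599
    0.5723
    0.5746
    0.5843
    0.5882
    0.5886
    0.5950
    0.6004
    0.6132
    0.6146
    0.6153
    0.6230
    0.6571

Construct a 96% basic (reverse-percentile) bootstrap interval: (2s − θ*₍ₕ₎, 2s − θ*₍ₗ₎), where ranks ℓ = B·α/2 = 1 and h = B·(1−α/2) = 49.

(0.4418, 0.6891)

Percentile endpoints at ranks 1 and 49: θ*₍1₎ = 0.3757, θ*₍49₎ = 0.6230.
Basic interval reflects these around s:
  lower = 2 × 0.5324 − 0.6230 = 0.4418
  upper = 2 × 0.5324 − 0.3757 = 0.6891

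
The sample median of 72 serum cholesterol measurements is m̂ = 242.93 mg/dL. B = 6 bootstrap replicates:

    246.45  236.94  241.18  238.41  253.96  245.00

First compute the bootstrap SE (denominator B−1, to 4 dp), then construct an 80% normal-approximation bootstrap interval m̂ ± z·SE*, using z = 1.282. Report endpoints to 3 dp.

Mean of replicates = 243.6567; sum of squared deviations = 194.5409; SE* = √(194.5409/5) = 6.2376
Margin = 1.282 × 6.2376 = 7.9966
Interval: 242.93 ± 7.9966

(234.933, 250.927)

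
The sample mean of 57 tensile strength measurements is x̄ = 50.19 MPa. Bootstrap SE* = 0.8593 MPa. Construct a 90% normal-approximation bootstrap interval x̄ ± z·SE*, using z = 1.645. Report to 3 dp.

(48.776, 51.604)

Margin = 1.645 × 0.8593 = 1.4135
Interval: 50.19 ± 1.4135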